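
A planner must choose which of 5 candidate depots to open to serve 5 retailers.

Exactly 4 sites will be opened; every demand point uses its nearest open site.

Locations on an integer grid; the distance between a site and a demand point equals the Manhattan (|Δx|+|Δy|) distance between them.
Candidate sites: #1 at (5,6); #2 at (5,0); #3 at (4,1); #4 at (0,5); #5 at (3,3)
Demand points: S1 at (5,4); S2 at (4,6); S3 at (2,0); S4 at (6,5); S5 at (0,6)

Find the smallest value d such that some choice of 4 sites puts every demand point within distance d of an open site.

3

Open {#1, #2, #3, #4}.
  Farthest demand point is S3 at distance 3 (to #2); all others are ≤ 3.
With {#1, #2, #4, #5} the worst case is 3.
With {#1, #3, #4, #5} the worst case is 3.
No size-4 selection achieves below 3.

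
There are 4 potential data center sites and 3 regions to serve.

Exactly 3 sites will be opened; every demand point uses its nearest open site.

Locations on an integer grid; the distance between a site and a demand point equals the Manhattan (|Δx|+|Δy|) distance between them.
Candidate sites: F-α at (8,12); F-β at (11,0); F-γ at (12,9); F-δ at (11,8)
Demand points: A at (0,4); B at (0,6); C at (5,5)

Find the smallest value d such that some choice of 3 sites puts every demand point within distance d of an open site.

15

Open {F-α, F-β, F-γ}.
  Farthest demand point is A at distance 15 (to F-β); all others are ≤ 15.
With {F-α, F-β, F-δ} the worst case is 15.
With {F-α, F-γ, F-δ} the worst case is 15.
No size-3 selection achieves below 15.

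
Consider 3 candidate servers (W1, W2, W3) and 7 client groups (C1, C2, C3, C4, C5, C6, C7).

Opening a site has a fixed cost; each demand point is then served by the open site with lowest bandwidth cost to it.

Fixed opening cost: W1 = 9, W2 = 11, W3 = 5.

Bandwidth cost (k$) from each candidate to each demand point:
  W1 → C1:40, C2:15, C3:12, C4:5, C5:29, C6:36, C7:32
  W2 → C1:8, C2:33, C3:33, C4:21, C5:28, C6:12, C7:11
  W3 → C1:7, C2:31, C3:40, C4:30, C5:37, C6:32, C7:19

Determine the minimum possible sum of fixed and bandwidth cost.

111

Open {W1, W2}: assign each demand point to its cheapest open site.
  C1→W2 8, C2→W1 15, C3→W1 12, C4→W1 5, C5→W2 28, C6→W2 12, C7→W2 11
  bandwidth cost 91, fixed 20 → total 111.
Compare {W1, W2, W3}: bandwidth cost 90 + fixed 25 = 115.
Compare {W1, W3}: bandwidth cost 119 + fixed 14 = 133.
Compare {W2}: bandwidth cost 146 + fixed 11 = 157.
All other subsets cost ≥ 115. Minimum total cost: 111.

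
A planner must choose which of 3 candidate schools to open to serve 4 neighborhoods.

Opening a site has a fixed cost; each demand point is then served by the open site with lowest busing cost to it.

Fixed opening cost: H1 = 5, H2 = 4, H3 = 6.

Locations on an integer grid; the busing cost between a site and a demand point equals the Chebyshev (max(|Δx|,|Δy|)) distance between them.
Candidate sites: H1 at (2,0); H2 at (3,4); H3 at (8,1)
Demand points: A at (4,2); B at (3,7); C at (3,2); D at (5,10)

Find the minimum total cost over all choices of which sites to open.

17

Open {H2}: assign each demand point to its cheapest open site.
  A→H2 2, B→H2 3, C→H2 2, D→H2 6
  busing cost 13, fixed 4 → total 17.
Compare {H1, H2}: busing cost 13 + fixed 9 = 22.
Compare {H2, H3}: busing cost 13 + fixed 10 = 23.
Compare {H1}: busing cost 21 + fixed 5 = 26.
All other subsets cost ≥ 22. Minimum total cost: 17.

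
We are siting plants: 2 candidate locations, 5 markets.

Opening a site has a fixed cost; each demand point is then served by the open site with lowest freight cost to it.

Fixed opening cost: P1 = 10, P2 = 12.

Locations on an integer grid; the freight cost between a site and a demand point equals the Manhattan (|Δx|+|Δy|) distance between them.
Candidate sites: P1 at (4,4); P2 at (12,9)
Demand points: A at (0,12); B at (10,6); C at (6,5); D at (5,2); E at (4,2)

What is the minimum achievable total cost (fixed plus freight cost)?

38

Open {P1}: assign each demand point to its cheapest open site.
  A→P1 12, B→P1 8, C→P1 3, D→P1 3, E→P1 2
  freight cost 28, fixed 10 → total 38.
Compare {P1, P2}: freight cost 25 + fixed 22 = 47.
Compare {P2}: freight cost 59 + fixed 12 = 71.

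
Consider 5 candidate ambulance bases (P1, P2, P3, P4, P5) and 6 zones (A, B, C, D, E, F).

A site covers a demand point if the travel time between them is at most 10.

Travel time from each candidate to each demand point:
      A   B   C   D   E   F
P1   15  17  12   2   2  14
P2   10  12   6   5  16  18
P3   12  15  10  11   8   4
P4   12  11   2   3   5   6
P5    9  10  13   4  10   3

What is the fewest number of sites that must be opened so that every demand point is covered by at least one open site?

Coverage sets (demand points within 10 of each site):
  P1: {D, E}
  P2: {A, C, D}
  P3: {C, E, F}
  P4: {C, D, E, F}
  P5: {A, B, D, E, F}
No single site covers all 6 demand points.
But {P2, P5} covers everything, so the minimum is 2.

2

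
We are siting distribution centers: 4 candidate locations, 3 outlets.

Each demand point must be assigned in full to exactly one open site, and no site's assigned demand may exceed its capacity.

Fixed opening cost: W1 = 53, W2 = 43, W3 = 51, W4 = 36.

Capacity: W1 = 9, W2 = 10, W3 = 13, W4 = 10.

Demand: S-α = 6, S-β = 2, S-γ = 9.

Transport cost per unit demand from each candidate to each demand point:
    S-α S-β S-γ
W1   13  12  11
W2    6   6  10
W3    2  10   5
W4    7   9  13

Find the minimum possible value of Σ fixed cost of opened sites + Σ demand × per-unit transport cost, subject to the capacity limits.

187

Open {W2, W3}; cheapest assignment that respects the capacities:
  W2 (cap 10, load 8): S-α, S-β — cost 6×6 + 2×6 = 48
  W3 (cap 13, load 9): S-γ — cost 9×5 = 45
  Shipping 93, fixed 94 → total 187.
  Any other capacity-feasible assignment to {W2, W3} ships for at least 93.
Compare {W3, W4}: its best feasible assignment gives total 192.
Compare {W2, W3, W4}: its best feasible assignment gives total 223.
Every other set of open sites that can feasibly serve all demand totals ≥ 192 even under its best assignment. Minimum: 187.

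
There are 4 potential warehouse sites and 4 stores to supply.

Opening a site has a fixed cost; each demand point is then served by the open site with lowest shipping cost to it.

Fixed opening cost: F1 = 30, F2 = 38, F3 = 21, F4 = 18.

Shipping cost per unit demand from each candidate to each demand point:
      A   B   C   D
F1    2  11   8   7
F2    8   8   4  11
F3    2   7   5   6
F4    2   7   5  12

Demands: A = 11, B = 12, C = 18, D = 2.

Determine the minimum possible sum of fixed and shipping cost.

229

Open {F3}: assign each demand point to its cheapest open site.
  A→F3 11×2=22, B→F3 12×7=84, C→F3 18×5=90, D→F3 2×6=12
  shipping cost 208, fixed 21 → total 229.
Compare {F4}: shipping cost 220 + fixed 18 = 238.
Compare {F3, F4}: shipping cost 208 + fixed 39 = 247.
Compare {F2, F3}: shipping cost 190 + fixed 59 = 249.
All other subsets cost ≥ 238. Minimum total cost: 229.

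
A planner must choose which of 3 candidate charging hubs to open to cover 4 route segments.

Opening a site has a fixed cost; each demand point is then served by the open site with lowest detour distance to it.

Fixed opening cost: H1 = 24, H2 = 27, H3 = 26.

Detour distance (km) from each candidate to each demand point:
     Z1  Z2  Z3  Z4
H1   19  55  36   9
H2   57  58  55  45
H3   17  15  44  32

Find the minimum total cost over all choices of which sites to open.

Open {H1, H3}: assign each demand point to its cheapest open site.
  Z1→H3 17, Z2→H3 15, Z3→H1 36, Z4→H1 9
  detour distance 77, fixed 50 → total 127.
Compare {H3}: detour distance 108 + fixed 26 = 134.
Compare {H1}: detour distance 119 + fixed 24 = 143.
Compare {H1, H2, H3}: detour distance 77 + fixed 77 = 154.
All other subsets cost ≥ 134. Minimum total cost: 127.

127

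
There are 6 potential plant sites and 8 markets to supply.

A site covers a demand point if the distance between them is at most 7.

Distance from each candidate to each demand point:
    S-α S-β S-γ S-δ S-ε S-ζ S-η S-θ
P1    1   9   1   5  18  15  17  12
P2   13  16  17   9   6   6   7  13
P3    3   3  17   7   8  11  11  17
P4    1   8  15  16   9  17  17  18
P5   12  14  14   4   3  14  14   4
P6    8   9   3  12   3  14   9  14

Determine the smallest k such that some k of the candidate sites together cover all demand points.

Coverage sets (demand points within 7 of each site):
  P1: {S-α, S-γ, S-δ}
  P2: {S-ε, S-ζ, S-η}
  P3: {S-α, S-β, S-δ}
  P4: {S-α}
  P5: {S-δ, S-ε, S-θ}
  P6: {S-γ, S-ε}
No 3 sites suffice: every size-3 union leaves at least one demand point uncovered.
But {P1, P2, P3, P5} covers everything, so the minimum is 4.

4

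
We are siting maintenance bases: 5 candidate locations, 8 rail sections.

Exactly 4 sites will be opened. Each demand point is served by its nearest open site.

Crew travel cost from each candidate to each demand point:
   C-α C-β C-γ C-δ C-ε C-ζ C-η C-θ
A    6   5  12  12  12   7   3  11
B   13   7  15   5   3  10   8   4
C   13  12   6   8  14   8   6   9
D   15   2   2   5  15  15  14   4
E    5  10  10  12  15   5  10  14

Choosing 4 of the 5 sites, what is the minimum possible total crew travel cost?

Open {A, B, D, E}.
  C-α→E 5, C-β→D 2, C-γ→D 2, C-δ→B 5, C-ε→B 3, C-ζ→E 5, C-η→A 3, C-θ→B 4  ⇒ total 29.
Compare {A, B, C, D}: total 32.
Compare {B, C, D, E}: total 32.
No size-4 selection does better; minimum is 29.

29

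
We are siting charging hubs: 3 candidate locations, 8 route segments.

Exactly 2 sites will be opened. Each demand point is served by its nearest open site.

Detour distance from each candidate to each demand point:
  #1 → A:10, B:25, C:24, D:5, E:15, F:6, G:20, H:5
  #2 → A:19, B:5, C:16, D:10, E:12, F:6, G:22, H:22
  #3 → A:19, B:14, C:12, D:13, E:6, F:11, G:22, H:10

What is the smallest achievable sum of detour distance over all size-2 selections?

78

Open {#1, #3}.
  A→#1 10, B→#3 14, C→#3 12, D→#1 5, E→#3 6, F→#1 6, G→#1 20, H→#1 5  ⇒ total 78.
Compare {#1, #2}: total 79.
Compare {#2, #3}: total 90.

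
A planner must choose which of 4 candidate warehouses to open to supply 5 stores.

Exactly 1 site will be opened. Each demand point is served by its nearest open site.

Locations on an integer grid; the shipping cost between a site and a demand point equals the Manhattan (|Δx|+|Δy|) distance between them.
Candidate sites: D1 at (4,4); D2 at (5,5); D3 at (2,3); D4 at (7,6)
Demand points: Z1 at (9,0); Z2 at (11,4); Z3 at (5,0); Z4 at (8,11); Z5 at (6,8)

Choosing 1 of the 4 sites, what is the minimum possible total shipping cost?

Open {D4}.
  Z1→D4 8, Z2→D4 6, Z3→D4 8, Z4→D4 6, Z5→D4 3  ⇒ total 31.
Compare {D2}: total 34.
Compare {D1}: total 38.
No size-1 selection does better; minimum is 31.

31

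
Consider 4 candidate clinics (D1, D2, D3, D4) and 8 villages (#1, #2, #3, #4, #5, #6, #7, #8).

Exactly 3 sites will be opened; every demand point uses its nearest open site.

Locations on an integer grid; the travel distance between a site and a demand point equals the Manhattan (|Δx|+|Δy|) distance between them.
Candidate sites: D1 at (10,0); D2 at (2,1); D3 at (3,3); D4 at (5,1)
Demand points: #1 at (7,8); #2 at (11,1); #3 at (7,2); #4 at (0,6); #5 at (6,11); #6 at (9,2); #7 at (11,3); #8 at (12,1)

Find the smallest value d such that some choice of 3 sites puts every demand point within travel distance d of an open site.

11

Open {D1, D2, D3}.
  Farthest demand point is #5 at travel distance 11 (to D3); all others are ≤ 11.
With {D1, D2, D4} the worst case is 11.
With {D1, D3, D4} the worst case is 11.
No size-3 selection achieves below 11.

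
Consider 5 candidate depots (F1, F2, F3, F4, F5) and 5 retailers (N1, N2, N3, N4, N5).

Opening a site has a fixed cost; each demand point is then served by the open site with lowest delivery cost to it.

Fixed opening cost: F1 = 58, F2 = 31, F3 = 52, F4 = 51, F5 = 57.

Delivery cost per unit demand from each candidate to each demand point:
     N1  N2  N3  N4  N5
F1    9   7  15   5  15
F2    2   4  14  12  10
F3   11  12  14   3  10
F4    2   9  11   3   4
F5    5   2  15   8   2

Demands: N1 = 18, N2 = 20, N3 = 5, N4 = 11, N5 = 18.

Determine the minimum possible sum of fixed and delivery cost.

308

Open {F4, F5}: assign each demand point to its cheapest open site.
  N1→F4 18×2=36, N2→F5 20×2=40, N3→F4 5×11=55, N4→F4 11×3=33, N5→F5 18×2=36
  delivery cost 200, fixed 108 → total 308.
Compare {F2, F4, F5}: delivery cost 200 + fixed 139 = 339.
Compare {F2, F3, F5}: delivery cost 215 + fixed 140 = 355.
Compare {F2, F4}: delivery cost 276 + fixed 82 = 358.
All other subsets cost ≥ 339. Minimum total cost: 308.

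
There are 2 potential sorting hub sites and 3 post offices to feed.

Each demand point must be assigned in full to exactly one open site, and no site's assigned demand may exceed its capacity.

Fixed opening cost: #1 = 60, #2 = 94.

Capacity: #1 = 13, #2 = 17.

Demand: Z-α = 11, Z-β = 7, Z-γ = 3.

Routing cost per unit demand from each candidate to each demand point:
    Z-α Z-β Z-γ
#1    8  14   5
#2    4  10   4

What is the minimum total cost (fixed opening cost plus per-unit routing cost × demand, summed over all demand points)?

Open {#1, #2}; cheapest assignment that respects the capacities:
  #1 (cap 13, load 7): Z-β — cost 7×14 = 98
  #2 (cap 17, load 14): Z-α, Z-γ — cost 11×4 + 3×4 = 56
  Shipping 154, fixed 154 → total 308.
  Any other capacity-feasible assignment to {#1, #2} ships for at least 154.
Total demand is 21 and no other set of sites has combined capacity ≥ 21, so {#1, #2} is the only feasible choice of open sites. Minimum: 308.

308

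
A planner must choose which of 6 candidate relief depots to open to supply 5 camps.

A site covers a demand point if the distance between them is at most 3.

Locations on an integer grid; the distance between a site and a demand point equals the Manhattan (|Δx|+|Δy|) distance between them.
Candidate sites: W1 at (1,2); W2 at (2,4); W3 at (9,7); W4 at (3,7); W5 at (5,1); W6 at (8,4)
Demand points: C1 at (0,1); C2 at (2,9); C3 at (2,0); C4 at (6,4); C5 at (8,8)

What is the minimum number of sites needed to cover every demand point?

4

Coverage sets (demand points within 3 of each site):
  W1: {C1, C3}
  W2: {}
  W3: {C5}
  W4: {C2}
  W5: {}
  W6: {C4}
No 3 sites suffice: every size-3 union leaves at least one demand point uncovered.
But {W1, W3, W4, W6} covers everything, so the minimum is 4.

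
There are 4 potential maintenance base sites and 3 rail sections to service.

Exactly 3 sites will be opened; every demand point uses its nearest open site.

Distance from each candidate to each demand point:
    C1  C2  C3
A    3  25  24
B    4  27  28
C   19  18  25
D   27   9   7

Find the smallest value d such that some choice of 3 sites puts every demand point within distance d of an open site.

9

Open {A, B, D}.
  Farthest demand point is C2 at distance 9 (to D); all others are ≤ 9.
With {A, C, D} the worst case is 9.
With {B, C, D} the worst case is 9.
No size-3 selection achieves below 9.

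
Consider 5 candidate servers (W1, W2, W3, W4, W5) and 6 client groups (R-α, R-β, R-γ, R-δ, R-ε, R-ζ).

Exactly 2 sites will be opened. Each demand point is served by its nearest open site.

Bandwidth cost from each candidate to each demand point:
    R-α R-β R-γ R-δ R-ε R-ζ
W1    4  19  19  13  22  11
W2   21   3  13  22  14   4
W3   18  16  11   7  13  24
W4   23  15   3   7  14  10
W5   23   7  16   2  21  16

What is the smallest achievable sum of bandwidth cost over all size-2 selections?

51

Open {W1, W2}.
  R-α→W1 4, R-β→W2 3, R-γ→W2 13, R-δ→W1 13, R-ε→W2 14, R-ζ→W2 4  ⇒ total 51.
Compare {W2, W4}: total 52.
Compare {W1, W4}: total 53.
No size-2 selection does better; minimum is 51.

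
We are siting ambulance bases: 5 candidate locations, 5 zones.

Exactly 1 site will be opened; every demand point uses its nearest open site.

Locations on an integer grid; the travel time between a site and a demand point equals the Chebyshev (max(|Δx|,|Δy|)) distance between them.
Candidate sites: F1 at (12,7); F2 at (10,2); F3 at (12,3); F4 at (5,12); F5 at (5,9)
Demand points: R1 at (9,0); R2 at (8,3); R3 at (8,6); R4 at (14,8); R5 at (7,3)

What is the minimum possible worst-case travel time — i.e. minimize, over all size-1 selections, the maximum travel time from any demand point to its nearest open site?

5

Open {F3}.
  Farthest demand point is R4 at travel time 5 (to F3); all others are ≤ 5.
With {F2} the worst case is 6.
With {F1} the worst case is 7.
No size-1 selection achieves below 5.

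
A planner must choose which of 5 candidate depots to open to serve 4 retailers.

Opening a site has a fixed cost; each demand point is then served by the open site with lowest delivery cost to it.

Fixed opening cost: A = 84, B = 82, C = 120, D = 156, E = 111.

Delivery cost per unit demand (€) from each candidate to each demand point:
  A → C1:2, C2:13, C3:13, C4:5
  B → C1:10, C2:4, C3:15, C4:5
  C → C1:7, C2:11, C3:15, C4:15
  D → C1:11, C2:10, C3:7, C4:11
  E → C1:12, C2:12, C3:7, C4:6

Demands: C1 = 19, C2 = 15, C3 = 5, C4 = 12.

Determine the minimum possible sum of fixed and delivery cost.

Open {A, B}: assign each demand point to its cheapest open site.
  C1→A 19×2=38, C2→B 15×4=60, C3→A 5×13=65, C4→A 12×5=60
  delivery cost 223, fixed 166 → total 389.
Compare {A}: delivery cost 358 + fixed 84 = 442.
Compare {B}: delivery cost 385 + fixed 82 = 467.
Compare {A, B, E}: delivery cost 193 + fixed 277 = 470.
All other subsets cost ≥ 442. Minimum total cost: 389.

389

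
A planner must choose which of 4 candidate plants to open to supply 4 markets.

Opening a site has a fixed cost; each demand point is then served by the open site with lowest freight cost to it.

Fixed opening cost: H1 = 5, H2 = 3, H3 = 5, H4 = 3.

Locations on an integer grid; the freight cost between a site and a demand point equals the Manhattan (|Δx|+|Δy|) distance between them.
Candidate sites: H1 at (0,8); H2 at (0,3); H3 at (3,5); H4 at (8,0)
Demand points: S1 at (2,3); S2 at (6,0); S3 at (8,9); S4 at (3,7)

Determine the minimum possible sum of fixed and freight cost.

24

Open {H3, H4}: assign each demand point to its cheapest open site.
  S1→H3 3, S2→H4 2, S3→H3 9, S4→H3 2
  freight cost 16, fixed 8 → total 24.
Compare {H2, H4}: freight cost 20 + fixed 6 = 26.
Compare {H2, H3, H4}: freight cost 15 + fixed 11 = 26.
Compare {H3}: freight cost 22 + fixed 5 = 27.
All other subsets cost ≥ 26. Minimum total cost: 24.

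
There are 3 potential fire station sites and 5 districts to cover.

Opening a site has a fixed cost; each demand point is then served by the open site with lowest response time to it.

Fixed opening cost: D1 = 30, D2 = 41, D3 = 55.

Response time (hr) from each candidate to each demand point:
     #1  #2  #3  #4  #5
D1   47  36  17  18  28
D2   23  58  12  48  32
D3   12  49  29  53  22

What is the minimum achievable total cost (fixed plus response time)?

176

Open {D1}: assign each demand point to its cheapest open site.
  #1→D1 47, #2→D1 36, #3→D1 17, #4→D1 18, #5→D1 28
  response time 146, fixed 30 → total 176.
Compare {D1, D2}: response time 117 + fixed 71 = 188.
Compare {D1, D3}: response time 105 + fixed 85 = 190.
Compare {D2}: response time 173 + fixed 41 = 214.
All other subsets cost ≥ 188. Minimum total cost: 176.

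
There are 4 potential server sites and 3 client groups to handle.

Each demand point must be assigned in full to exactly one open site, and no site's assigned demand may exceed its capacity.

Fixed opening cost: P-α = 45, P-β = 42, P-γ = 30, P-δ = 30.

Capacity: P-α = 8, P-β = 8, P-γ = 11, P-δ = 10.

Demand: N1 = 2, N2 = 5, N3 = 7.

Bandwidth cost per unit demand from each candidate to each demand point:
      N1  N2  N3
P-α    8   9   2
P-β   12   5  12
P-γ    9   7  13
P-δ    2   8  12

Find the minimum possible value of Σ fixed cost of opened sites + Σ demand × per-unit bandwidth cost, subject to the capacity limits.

Open {P-α, P-δ}; cheapest assignment that respects the capacities:
  P-α (cap 8, load 7): N3 — cost 7×2 = 14
  P-δ (cap 10, load 7): N1, N2 — cost 2×2 + 5×8 = 44
  Shipping 58, fixed 75 → total 133.
  Any other capacity-feasible assignment to {P-α, P-δ} ships for at least 58.
Compare {P-α, P-γ}: its best feasible assignment gives total 142.
Compare {P-α, P-β}: its best feasible assignment gives total 150.
Every other set of open sites that can feasibly serve all demand totals ≥ 142 even under its best assignment. Minimum: 133.

133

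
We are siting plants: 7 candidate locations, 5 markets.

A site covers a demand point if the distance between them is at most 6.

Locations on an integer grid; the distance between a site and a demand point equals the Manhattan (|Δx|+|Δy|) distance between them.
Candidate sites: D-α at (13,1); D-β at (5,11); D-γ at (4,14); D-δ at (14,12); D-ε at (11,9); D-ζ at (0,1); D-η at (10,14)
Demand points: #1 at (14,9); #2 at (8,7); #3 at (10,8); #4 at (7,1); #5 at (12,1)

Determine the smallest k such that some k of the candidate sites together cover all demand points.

2

Coverage sets (demand points within 6 of each site):
  D-α: {#4, #5}
  D-β: {}
  D-γ: {}
  D-δ: {#1}
  D-ε: {#1, #2, #3}
  D-ζ: {}
  D-η: {#3}
No single site covers all 5 demand points.
But {D-α, D-ε} covers everything, so the minimum is 2.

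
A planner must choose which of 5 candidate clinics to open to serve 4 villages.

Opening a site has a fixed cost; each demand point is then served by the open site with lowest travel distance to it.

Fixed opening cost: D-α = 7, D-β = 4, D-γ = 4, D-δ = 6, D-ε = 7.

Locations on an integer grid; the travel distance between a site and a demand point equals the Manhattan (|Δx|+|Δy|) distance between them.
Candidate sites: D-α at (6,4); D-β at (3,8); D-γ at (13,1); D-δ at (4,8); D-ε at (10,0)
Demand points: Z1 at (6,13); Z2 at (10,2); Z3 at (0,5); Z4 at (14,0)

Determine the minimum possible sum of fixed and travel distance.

28

Open {D-β, D-γ}: assign each demand point to its cheapest open site.
  Z1→D-β 8, Z2→D-γ 4, Z3→D-β 6, Z4→D-γ 2
  travel distance 20, fixed 8 → total 28.
Compare {D-γ, D-δ}: travel distance 20 + fixed 10 = 30.
Compare {D-β, D-ε}: travel distance 20 + fixed 11 = 31.
Compare {D-α, D-γ}: travel distance 22 + fixed 11 = 33.
All other subsets cost ≥ 30. Minimum total cost: 28.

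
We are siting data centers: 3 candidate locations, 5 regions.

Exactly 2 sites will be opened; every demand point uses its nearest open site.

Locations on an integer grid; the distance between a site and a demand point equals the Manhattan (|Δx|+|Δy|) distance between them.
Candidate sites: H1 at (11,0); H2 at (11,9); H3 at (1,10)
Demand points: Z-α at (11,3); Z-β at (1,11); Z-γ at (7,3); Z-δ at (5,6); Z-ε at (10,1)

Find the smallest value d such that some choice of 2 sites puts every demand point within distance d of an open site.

Open {H1, H3}.
  Farthest demand point is Z-δ at distance 8 (to H3); all others are ≤ 8.
With {H2, H3} the worst case is 10.
With {H1, H2} the worst case is 12.
No size-2 selection achieves below 8.

8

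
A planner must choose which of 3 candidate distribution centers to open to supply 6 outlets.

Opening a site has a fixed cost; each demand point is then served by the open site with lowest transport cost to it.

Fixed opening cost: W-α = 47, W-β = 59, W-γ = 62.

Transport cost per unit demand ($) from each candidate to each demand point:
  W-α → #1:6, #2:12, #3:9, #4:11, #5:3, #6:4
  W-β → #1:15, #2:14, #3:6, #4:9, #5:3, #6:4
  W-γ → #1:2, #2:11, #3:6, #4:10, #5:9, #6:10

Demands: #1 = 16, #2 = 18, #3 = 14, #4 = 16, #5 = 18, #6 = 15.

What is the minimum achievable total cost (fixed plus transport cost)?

693

Open {W-β, W-γ}: assign each demand point to its cheapest open site.
  #1→W-γ 16×2=32, #2→W-γ 18×11=198, #3→W-β 14×6=84, #4→W-β 16×9=144, #5→W-β 18×3=54, #6→W-β 15×4=60
  transport cost 572, fixed 121 → total 693.
Compare {W-α, W-γ}: transport cost 588 + fixed 109 = 697.
Compare {W-α, W-β, W-γ}: transport cost 572 + fixed 168 = 740.
Compare {W-α, W-β}: transport cost 654 + fixed 106 = 760.
All other subsets cost ≥ 697. Minimum total cost: 693.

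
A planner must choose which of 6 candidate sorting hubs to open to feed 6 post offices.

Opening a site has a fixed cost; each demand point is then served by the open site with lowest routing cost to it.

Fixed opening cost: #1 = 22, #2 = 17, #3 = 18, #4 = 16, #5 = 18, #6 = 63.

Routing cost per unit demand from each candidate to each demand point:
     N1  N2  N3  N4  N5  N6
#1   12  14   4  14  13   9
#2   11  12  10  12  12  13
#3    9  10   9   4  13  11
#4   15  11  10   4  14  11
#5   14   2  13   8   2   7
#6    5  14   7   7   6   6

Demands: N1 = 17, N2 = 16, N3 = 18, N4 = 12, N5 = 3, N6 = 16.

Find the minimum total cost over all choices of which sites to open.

458

Open {#1, #4, #5, #6}: assign each demand point to its cheapest open site.
  N1→#6 17×5=85, N2→#5 16×2=32, N3→#1 18×4=72, N4→#4 12×4=48, N5→#5 3×2=6, N6→#6 16×6=96
  routing cost 339, fixed 119 → total 458.
Compare {#1, #3, #5, #6}: routing cost 339 + fixed 121 = 460.
Compare {#1, #2, #4, #5, #6}: routing cost 339 + fixed 136 = 475.
Compare {#1, #3, #4, #5, #6}: routing cost 339 + fixed 137 = 476.
All other subsets cost ≥ 460. Minimum total cost: 458.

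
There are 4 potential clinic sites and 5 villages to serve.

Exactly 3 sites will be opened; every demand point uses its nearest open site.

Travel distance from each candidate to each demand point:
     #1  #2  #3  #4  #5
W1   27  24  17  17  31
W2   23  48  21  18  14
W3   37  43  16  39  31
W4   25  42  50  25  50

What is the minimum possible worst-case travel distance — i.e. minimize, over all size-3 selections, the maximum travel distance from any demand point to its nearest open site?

24

Open {W1, W2, W3}.
  Farthest demand point is #2 at travel distance 24 (to W1); all others are ≤ 24.
With {W1, W2, W4} the worst case is 24.
With {W1, W3, W4} the worst case is 31.
No size-3 selection achieves below 24.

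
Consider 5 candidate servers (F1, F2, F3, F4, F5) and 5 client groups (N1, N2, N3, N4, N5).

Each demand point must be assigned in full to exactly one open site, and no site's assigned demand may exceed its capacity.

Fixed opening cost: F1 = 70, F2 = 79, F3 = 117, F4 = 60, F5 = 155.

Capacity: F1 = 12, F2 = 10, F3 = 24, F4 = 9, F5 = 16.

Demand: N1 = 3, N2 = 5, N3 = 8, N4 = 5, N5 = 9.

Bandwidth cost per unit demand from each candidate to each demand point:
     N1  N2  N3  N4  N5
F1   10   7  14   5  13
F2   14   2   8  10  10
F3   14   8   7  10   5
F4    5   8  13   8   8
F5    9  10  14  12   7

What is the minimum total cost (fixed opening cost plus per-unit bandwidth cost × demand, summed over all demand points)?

Open {F3, F4}; cheapest assignment that respects the capacities:
  F3 (cap 24, load 22): N2, N3, N5 — cost 5×8 + 8×7 + 9×5 = 141
  F4 (cap 9, load 8): N1, N4 — cost 3×5 + 5×8 = 55
  Shipping 196, fixed 177 → total 373.
  Any other capacity-feasible assignment to {F3, F4} ships for at least 196.
Compare {F1, F3}: its best feasible assignment gives total 383.
Compare {F2, F3}: its best feasible assignment gives total 399.
Every other set of open sites that can feasibly serve all demand totals ≥ 383 even under its best assignment. Minimum: 373.

373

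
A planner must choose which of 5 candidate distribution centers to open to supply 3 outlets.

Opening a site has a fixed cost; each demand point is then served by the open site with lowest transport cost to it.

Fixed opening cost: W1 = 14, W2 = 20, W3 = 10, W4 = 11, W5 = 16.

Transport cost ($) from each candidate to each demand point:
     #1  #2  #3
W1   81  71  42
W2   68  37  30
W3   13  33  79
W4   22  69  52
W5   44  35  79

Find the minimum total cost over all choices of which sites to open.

Open {W2, W3}: assign each demand point to its cheapest open site.
  #1→W3 13, #2→W3 33, #3→W2 30
  transport cost 76, fixed 30 → total 106.
Compare {W1, W3}: transport cost 88 + fixed 24 = 112.
Compare {W2, W3, W4}: transport cost 76 + fixed 41 = 117.
Compare {W3, W4}: transport cost 98 + fixed 21 = 119.
All other subsets cost ≥ 112. Minimum total cost: 106.

106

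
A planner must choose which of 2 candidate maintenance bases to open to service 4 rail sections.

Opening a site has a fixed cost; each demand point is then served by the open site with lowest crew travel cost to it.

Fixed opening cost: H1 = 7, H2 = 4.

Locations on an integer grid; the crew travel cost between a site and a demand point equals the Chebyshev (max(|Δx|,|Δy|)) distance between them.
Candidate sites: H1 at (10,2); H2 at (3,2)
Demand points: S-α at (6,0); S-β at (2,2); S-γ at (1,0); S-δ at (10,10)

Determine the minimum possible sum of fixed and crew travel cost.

18

Open {H2}: assign each demand point to its cheapest open site.
  S-α→H2 3, S-β→H2 1, S-γ→H2 2, S-δ→H2 8
  crew travel cost 14, fixed 4 → total 18.
Compare {H1, H2}: crew travel cost 14 + fixed 11 = 25.
Compare {H1}: crew travel cost 29 + fixed 7 = 36.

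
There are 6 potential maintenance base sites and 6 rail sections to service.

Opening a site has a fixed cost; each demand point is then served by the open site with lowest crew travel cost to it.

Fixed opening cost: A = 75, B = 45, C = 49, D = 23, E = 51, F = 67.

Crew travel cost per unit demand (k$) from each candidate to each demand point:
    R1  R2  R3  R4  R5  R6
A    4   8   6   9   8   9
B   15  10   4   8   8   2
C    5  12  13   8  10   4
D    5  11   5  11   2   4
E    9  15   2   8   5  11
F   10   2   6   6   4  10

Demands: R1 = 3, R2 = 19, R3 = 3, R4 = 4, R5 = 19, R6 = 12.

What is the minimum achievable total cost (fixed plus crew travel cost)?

Open {D, F}: assign each demand point to its cheapest open site.
  R1→D 3×5=15, R2→F 19×2=38, R3→D 3×5=15, R4→F 4×6=24, R5→D 19×2=38, R6→D 12×4=48
  crew travel cost 178, fixed 90 → total 268.
Compare {B, D, F}: crew travel cost 151 + fixed 135 = 286.
Compare {D, E, F}: crew travel cost 169 + fixed 141 = 310.
Compare {B, F}: crew travel cost 204 + fixed 112 = 316.
All other subsets cost ≥ 286. Minimum total cost: 268.

268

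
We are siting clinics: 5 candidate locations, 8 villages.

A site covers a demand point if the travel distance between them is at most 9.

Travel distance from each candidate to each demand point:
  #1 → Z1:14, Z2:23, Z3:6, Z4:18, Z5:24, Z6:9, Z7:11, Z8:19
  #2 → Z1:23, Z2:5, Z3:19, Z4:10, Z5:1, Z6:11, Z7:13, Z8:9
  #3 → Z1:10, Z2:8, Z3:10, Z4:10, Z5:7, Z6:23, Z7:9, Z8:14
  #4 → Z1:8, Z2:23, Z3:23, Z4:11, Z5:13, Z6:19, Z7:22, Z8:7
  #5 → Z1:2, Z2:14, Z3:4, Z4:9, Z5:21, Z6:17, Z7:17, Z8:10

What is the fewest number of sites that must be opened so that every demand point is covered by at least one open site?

Coverage sets (demand points within 9 of each site):
  #1: {Z3, Z6}
  #2: {Z2, Z5, Z8}
  #3: {Z2, Z5, Z7}
  #4: {Z1, Z8}
  #5: {Z1, Z3, Z4}
No 3 sites suffice: every size-3 union leaves at least one demand point uncovered.
But {#1, #2, #3, #5} covers everything, so the minimum is 4.

4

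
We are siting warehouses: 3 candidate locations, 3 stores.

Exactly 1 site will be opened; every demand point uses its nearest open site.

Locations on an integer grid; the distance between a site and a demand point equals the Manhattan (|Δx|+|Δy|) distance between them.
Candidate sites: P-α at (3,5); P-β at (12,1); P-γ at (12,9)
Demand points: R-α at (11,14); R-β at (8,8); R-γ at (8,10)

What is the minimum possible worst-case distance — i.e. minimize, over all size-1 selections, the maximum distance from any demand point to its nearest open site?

Open {P-γ}.
  Farthest demand point is R-α at distance 6 (to P-γ); all others are ≤ 6.
With {P-β} the worst case is 14.
With {P-α} the worst case is 17.
No size-1 selection achieves below 6.

6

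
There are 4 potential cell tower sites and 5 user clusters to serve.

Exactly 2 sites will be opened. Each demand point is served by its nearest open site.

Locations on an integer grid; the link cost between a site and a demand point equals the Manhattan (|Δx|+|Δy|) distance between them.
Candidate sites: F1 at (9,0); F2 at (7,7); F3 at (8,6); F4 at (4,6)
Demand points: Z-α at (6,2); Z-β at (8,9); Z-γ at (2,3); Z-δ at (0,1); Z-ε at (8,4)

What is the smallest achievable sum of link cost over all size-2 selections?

Open {F3, F4}.
  Z-α→F3 6, Z-β→F3 3, Z-γ→F4 5, Z-δ→F4 9, Z-ε→F3 2  ⇒ total 25.
Compare {F2, F4}: total 27.
Compare {F1, F3}: total 29.
No size-2 selection does better; minimum is 25.

25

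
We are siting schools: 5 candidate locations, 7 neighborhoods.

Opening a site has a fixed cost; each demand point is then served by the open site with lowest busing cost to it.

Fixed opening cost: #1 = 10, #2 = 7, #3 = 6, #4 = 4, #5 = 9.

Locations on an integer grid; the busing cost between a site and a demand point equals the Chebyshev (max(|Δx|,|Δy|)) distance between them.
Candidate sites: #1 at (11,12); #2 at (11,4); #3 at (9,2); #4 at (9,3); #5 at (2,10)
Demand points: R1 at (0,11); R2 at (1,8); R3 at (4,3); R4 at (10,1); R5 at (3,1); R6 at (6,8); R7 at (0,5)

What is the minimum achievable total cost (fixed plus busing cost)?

Open {#4, #5}: assign each demand point to its cheapest open site.
  R1→#5 2, R2→#5 2, R3→#4 5, R4→#4 2, R5→#4 6, R6→#5 4, R7→#5 5
  busing cost 26, fixed 13 → total 39.
Compare {#3, #5}: busing cost 25 + fixed 15 = 40.
Compare {#3, #4, #5}: busing cost 25 + fixed 19 = 44.
Compare {#2, #4, #5}: busing cost 26 + fixed 20 = 46.
All other subsets cost ≥ 40. Minimum total cost: 39.

39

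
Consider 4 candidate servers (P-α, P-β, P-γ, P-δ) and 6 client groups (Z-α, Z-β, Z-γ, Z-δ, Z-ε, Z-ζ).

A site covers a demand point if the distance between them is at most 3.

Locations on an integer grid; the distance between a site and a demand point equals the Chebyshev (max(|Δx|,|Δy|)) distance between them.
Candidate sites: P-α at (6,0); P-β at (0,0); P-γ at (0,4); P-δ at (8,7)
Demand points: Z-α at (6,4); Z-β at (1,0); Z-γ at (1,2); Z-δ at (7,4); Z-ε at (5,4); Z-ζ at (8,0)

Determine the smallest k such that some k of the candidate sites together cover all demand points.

Coverage sets (demand points within 3 of each site):
  P-α: {Z-ζ}
  P-β: {Z-β, Z-γ}
  P-γ: {Z-γ}
  P-δ: {Z-α, Z-δ, Z-ε}
No 2 sites suffice: every size-2 union leaves at least one demand point uncovered.
But {P-α, P-β, P-δ} covers everything, so the minimum is 3.

3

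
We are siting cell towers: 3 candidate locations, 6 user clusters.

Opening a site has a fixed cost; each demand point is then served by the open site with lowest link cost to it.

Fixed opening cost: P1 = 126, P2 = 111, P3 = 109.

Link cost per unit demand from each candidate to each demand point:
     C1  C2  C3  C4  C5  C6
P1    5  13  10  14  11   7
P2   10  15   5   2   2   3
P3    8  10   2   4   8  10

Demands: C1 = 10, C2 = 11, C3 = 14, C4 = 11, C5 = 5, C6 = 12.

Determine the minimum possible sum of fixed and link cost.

Open {P2, P3}: assign each demand point to its cheapest open site.
  C1→P3 10×8=80, C2→P3 11×10=110, C3→P3 14×2=28, C4→P2 11×2=22, C5→P2 5×2=10, C6→P2 12×3=36
  link cost 286, fixed 220 → total 506.
Compare {P2}: link cost 403 + fixed 111 = 514.
Compare {P3}: link cost 422 + fixed 109 = 531.
Compare {P1, P2}: link cost 331 + fixed 237 = 568.
All other subsets cost ≥ 514. Minimum total cost: 506.

506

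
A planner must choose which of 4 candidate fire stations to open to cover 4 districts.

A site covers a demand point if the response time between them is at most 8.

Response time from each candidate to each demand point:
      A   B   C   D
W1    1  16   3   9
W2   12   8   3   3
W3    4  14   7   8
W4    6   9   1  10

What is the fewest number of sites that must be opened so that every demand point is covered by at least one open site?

Coverage sets (demand points within 8 of each site):
  W1: {A, C}
  W2: {B, C, D}
  W3: {A, C, D}
  W4: {A, C}
No single site covers all 4 demand points.
But {W1, W2} covers everything, so the minimum is 2.

2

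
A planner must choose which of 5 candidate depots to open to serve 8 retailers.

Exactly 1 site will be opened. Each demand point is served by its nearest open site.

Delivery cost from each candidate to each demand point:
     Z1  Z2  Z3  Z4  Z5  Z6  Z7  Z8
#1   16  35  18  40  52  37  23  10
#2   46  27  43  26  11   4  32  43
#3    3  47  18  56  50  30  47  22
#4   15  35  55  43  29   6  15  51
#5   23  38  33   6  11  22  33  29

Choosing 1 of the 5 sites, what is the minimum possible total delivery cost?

195

Open {#5}.
  Z1→#5 23, Z2→#5 38, Z3→#5 33, Z4→#5 6, Z5→#5 11, Z6→#5 22, Z7→#5 33, Z8→#5 29  ⇒ total 195.
Compare {#1}: total 231.
Compare {#2}: total 232.
No size-1 selection does better; minimum is 195.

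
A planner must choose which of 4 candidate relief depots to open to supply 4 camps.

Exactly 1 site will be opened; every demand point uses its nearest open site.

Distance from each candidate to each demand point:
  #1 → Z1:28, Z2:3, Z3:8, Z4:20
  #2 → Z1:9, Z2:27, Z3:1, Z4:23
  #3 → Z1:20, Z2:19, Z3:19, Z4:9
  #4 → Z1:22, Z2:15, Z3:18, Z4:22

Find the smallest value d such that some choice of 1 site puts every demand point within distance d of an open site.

Open {#3}.
  Farthest demand point is Z1 at distance 20 (to #3); all others are ≤ 20.
With {#4} the worst case is 22.
With {#2} the worst case is 27.
No size-1 selection achieves below 20.

20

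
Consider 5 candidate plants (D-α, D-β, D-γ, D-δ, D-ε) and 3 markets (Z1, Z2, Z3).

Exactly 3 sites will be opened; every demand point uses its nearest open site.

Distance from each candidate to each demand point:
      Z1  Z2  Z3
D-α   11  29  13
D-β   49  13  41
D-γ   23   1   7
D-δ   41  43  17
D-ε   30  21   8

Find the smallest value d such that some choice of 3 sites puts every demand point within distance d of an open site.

11

Open {D-α, D-β, D-γ}.
  Farthest demand point is Z1 at distance 11 (to D-α); all others are ≤ 11.
With {D-α, D-γ, D-δ} the worst case is 11.
With {D-α, D-γ, D-ε} the worst case is 11.
No size-3 selection achieves below 11.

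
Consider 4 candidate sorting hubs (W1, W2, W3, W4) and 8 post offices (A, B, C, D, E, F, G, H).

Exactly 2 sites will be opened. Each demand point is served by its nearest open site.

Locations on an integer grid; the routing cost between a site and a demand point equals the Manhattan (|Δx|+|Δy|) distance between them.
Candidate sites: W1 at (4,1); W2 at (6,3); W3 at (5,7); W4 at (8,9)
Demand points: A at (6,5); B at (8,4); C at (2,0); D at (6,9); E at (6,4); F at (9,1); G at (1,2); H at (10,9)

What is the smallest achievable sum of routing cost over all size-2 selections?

Open {W2, W4}.
  A→W2 2, B→W2 3, C→W2 7, D→W4 2, E→W2 1, F→W2 5, G→W2 6, H→W4 2  ⇒ total 28.
Compare {W1, W4}: total 32.
Compare {W1, W2}: total 34.
No size-2 selection does better; minimum is 28.

28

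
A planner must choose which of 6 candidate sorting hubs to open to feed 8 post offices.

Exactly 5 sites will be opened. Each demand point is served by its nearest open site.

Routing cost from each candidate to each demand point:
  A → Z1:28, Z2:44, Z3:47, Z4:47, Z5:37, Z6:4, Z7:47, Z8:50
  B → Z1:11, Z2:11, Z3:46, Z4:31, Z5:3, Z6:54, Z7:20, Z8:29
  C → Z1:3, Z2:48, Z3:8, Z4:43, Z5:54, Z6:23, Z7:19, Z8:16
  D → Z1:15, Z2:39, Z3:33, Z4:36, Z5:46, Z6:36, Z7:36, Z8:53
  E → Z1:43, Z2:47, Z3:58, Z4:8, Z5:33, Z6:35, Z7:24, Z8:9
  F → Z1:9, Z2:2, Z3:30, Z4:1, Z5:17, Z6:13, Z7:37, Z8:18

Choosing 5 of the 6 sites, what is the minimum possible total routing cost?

Open {A, B, C, E, F}.
  Z1→C 3, Z2→F 2, Z3→C 8, Z4→F 1, Z5→B 3, Z6→A 4, Z7→C 19, Z8→E 9  ⇒ total 49.
Compare {A, B, C, D, F}: total 56.
Compare {B, C, D, E, F}: total 58.
No size-5 selection does better; minimum is 49.

49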